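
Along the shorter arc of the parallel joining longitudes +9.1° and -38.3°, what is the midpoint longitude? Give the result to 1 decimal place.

-14.6°

Signed shortest Δλ from +9.1° to -38.3° is -47.4°.
Midpoint longitude = +9.1° + (-47.4°)/2 = +9.1° − 23.7° = -14.6°.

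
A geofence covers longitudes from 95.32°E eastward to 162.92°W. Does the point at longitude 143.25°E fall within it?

Yes

Band width going east from +95.32° to -162.92°: ((-162.92 − 95.32) mod 360) = 101.76°.
Offset of +143.25° east of the west edge: ((143.25 − 95.32) mod 360) = 47.93°.
47.93° ≤ 101.76° ⇒ inside.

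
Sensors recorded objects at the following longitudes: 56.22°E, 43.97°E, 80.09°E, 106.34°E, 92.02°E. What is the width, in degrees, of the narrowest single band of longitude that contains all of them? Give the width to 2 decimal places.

Sort the longitudes: +43.97°, +56.22°, +80.09°, +92.02°, +106.34°.
Eastward gaps between consecutive values (wrapping around): 12.25°, 23.87°, 11.93°, 14.32°, 297.63°.
Largest gap = 297.63° ⇒ minimal covering band is its complement: 360° − 297.63° = 62.37°.
Band runs from +43.97° eastward to +106.34°.

62.37°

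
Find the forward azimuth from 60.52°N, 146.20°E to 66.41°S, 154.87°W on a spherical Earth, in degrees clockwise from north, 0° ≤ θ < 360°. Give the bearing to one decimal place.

151.5°

Δλ = -154.87 − 146.20 = -301.07°; wrapped into (−180°, 180°]: 58.93°.
θ = atan2( sin Δλ · cos φ₂ , cos φ₁ · sin φ₂ − sin φ₁ · cos φ₂ · cos Δλ )
  = atan2(0.34278, -0.63079) = 151.480° → normalised to [0°, 360°): 151.480°.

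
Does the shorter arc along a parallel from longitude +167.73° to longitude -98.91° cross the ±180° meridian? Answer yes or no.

Yes

Naïve |-98.91 − 167.73| = 266.64° > 180°, so the shorter arc goes the other way round — across 180°.
Signed shortest Δλ = ((-98.91 − 167.73 + 180) mod 360) − 180 = 93.36°.
Going east by 93.36° from +167.73° passes through 180° before reaching -98.91°.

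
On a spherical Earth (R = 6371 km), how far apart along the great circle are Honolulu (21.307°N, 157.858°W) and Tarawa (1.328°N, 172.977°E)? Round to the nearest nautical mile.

Δλ = 172.977 − -157.858 = 330.835°; wrapped into (−180°, 180°]: -29.165°.
Δφ = 1.328 − 21.307 = -19.979°.
a = sin²(Δφ/2) + cos φ₁ · cos φ₂ · sin²(Δλ/2) = 0.089132.
c = 2·atan2(√a, √(1−a)) = 0.60635 rad → d = 6371·c ≈ 3863.03 km ≈ 2085.87 nmi.

2086 nmi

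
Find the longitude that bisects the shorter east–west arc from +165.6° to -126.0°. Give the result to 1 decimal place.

Signed shortest Δλ from +165.6° to -126.0° is +68.4°.
Midpoint longitude = +165.6° + (+68.4°)/2 = +165.6° + 34.2° = +199.8°.
Normalise into (−180°, 180°]: -160.2°.
(The naïve average (+165.6 + -126.0)/2 = 19.8° is on the wrong side of the globe.)

-160.2°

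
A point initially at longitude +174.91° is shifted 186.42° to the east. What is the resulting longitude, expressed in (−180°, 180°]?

+1.33°

Start at +174.91°; shift +186.42° → +361.33°.
+361.33° lies outside (−180°, 180°]; subtract 360° → +1.33°.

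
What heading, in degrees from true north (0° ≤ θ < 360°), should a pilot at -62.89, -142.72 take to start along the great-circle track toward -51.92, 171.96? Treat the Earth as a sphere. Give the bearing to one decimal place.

273.6°

Δλ = 171.96 − -142.72 = 314.68°; wrapped into (−180°, 180°]: -45.32°.
θ = atan2( sin Δλ · cos φ₂ , cos φ₁ · sin φ₂ − sin φ₁ · cos φ₂ · cos Δλ )
  = atan2(-0.43854, 0.02732) = -86.435° → normalised to [0°, 360°): 273.565°.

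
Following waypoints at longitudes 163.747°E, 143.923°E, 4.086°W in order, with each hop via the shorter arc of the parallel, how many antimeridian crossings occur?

Leg 1: +163.747° → +143.923°, shortest Δλ = -19.824° (west) — does not cross 180°.
Leg 2: +143.923° → -4.086°, shortest Δλ = -148.009° (west) — does not cross 180°.
Total crossings: 0.

0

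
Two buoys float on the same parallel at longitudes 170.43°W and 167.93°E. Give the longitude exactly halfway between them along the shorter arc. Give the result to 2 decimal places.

Signed shortest Δλ from -170.43° to +167.93° is -21.64°.
Midpoint longitude = -170.43° + (-21.64°)/2 = -170.43° − 10.82° = -181.25°.
Normalise into (−180°, 180°]: +178.75°.
(The naïve average (-170.43 + +167.93)/2 = -1.25° is on the wrong side of the globe.)

178.75°E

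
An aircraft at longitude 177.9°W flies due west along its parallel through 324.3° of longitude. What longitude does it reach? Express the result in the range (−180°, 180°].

142.2°W

Start at -177.9°; shift −324.3° → -502.2°.
-502.2° lies outside (−180°, 180°]; add 360° → -142.2°.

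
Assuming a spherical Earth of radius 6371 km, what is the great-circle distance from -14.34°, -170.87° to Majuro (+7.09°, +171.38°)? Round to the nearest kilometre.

3084 km

Δλ = 171.38 − -170.87 = 342.25°; wrapped into (−180°, 180°]: -17.75°.
Δφ = 7.09 − -14.34 = 21.43°.
a = sin²(Δφ/2) + cos φ₁ · cos φ₂ · sin²(Δλ/2) = 0.057452.
c = 2·atan2(√a, √(1−a)) = 0.48410 rad → d = 6371·c ≈ 3084.17 km.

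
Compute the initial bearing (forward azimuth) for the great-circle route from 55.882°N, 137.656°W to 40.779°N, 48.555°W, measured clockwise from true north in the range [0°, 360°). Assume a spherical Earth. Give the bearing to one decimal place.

64.8°

Δλ = -48.555 − -137.656 = 89.101°.
θ = atan2( sin Δλ · cos φ₂ , cos φ₁ · sin φ₂ − sin φ₁ · cos φ₂ · cos Δλ )
  = atan2(0.75714, 0.35651) = 64.786° → normalised to [0°, 360°): 64.786°.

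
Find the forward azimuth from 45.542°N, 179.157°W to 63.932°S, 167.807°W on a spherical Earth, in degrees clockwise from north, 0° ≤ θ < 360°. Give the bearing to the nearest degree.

Δλ = -167.807 − -179.157 = 11.350°.
θ = atan2( sin Δλ · cos φ₂ , cos φ₁ · sin φ₂ − sin φ₁ · cos φ₂ · cos Δλ )
  = atan2(0.08648, -0.93666) = 174.725° → normalised to [0°, 360°): 174.725°.

175°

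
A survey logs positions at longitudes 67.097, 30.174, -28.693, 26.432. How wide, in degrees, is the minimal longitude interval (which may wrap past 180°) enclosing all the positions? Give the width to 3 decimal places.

95.790°

Sort the longitudes: -28.693°, +26.432°, +30.174°, +67.097°.
Eastward gaps between consecutive values (wrapping around): 55.125°, 3.742°, 36.923°, 264.210°.
Largest gap = 264.210° ⇒ minimal covering band is its complement: 360° − 264.210° = 95.790°.
Band runs from -28.693° eastward to +67.097°.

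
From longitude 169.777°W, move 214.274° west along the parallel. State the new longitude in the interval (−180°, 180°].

Start at -169.777°; shift −214.274° → -384.051°.
-384.051° lies outside (−180°, 180°]; add 360° → -24.051°.

24.051°W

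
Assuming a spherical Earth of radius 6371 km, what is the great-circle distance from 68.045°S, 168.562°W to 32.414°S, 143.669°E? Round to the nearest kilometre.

4984 km

Δλ = 143.669 − -168.562 = 312.231°; wrapped into (−180°, 180°]: -47.769°.
Δφ = -32.414 − -68.045 = 35.631°.
a = sin²(Δφ/2) + cos φ₁ · cos φ₂ · sin²(Δλ/2) = 0.145351.
c = 2·atan2(√a, √(1−a)) = 0.78229 rad → d = 6371·c ≈ 4984.00 km.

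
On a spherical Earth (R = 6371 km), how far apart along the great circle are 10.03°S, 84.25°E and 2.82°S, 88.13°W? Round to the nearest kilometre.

18356 km

Δλ = -88.13 − 84.25 = -172.38°.
Δφ = -2.82 − -10.03 = 7.21°.
a = sin²(Δφ/2) + cos φ₁ · cos φ₂ · sin²(Δλ/2) = 0.983135.
c = 2·atan2(√a, √(1−a)) = 2.88113 rad → d = 6371·c ≈ 18355.67 km.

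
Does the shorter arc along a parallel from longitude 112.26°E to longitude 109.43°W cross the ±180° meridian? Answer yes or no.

Yes

Naïve |-109.43 − 112.26| = 221.69° > 180°, so the shorter arc goes the other way round — across 180°.
Signed shortest Δλ = ((-109.43 − 112.26 + 180) mod 360) − 180 = 138.31°.
Going east by 138.31° from +112.26° passes through 180° before reaching -109.43°.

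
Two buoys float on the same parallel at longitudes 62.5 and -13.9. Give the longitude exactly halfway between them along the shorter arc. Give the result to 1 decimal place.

Signed shortest Δλ from +62.5° to -13.9° is -76.4°.
Midpoint longitude = +62.5° + (-76.4°)/2 = +62.5° − 38.2° = +24.3°.

+24.3°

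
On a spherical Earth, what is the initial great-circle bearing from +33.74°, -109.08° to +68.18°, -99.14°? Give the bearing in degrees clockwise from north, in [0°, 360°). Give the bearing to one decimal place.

Δλ = -99.14 − -109.08 = 9.94°.
θ = atan2( sin Δλ · cos φ₂ , cos φ₁ · sin φ₂ − sin φ₁ · cos φ₂ · cos Δλ )
  = atan2(0.06416, 0.56864) = 6.437° → normalised to [0°, 360°): 6.437°.

6.4°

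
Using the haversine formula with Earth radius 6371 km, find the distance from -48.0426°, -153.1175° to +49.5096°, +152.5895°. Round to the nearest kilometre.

12030 km

Δλ = 152.5895 − -153.1175 = 305.7070°; wrapped into (−180°, 180°]: -54.2930°.
Δφ = 49.5096 − -48.0426 = 97.5522°.
a = sin²(Δφ/2) + cos φ₁ · cos φ₂ · sin²(Δλ/2) = 0.656090.
c = 2·atan2(√a, √(1−a)) = 1.88828 rad → d = 6371·c ≈ 12030.25 km.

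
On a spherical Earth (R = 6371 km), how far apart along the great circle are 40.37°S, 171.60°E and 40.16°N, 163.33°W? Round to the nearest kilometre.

Δλ = -163.33 − 171.60 = -334.93°; wrapped into (−180°, 180°]: 25.07°.
Δφ = 40.16 − -40.37 = 80.53°.
a = sin²(Δφ/2) + cos φ₁ · cos φ₂ · sin²(Δλ/2) = 0.445162.
c = 2·atan2(√a, √(1−a)) = 1.46090 rad → d = 6371·c ≈ 9307.38 km.

9307 km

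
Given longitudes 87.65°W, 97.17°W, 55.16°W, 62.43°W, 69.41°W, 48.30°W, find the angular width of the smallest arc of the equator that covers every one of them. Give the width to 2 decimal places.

48.87°

Sort the longitudes: -97.17°, -87.65°, -69.41°, -62.43°, -55.16°, -48.30°.
Eastward gaps between consecutive values (wrapping around): 9.52°, 18.24°, 6.98°, 7.27°, 6.86°, 311.13°.
Largest gap = 311.13° ⇒ minimal covering band is its complement: 360° − 311.13° = 48.87°.
Band runs from -97.17° eastward to -48.30°.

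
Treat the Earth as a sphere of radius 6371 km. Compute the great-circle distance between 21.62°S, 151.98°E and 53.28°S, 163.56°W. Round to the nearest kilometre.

5138 km

Δλ = -163.56 − 151.98 = -315.54°; wrapped into (−180°, 180°]: 44.46°.
Δφ = -53.28 − -21.62 = -31.66°.
a = sin²(Δφ/2) + cos φ₁ · cos φ₂ · sin²(Δλ/2) = 0.153969.
c = 2·atan2(√a, √(1−a)) = 0.80645 rad → d = 6371·c ≈ 5137.92 km.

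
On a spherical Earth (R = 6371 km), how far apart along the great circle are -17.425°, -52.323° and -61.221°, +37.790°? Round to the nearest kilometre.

8322 km

Δλ = 37.790 − -52.323 = 90.113°.
Δφ = -61.221 − -17.425 = -43.796°.
a = sin²(Δφ/2) + cos φ₁ · cos φ₂ · sin²(Δλ/2) = 0.369218.
c = 2·atan2(√a, √(1−a)) = 1.30615 rad → d = 6371·c ≈ 8321.51 km.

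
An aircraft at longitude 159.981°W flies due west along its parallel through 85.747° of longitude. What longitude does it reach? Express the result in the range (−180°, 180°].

Start at -159.981°; shift −85.747° → -245.728°.
-245.728° lies outside (−180°, 180°]; add 360° → +114.272°.

114.272°E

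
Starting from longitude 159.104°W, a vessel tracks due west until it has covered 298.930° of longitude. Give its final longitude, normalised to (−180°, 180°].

98.034°W

Start at -159.104°; shift −298.930° → -458.034°.
-458.034° lies outside (−180°, 180°]; add 360° → -98.034°.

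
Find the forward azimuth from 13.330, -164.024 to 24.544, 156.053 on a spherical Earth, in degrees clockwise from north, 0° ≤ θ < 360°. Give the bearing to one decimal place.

Δλ = 156.053 − -164.024 = 320.077°; wrapped into (−180°, 180°]: -39.923°.
θ = atan2( sin Δλ · cos φ₂ , cos φ₁ · sin φ₂ − sin φ₁ · cos φ₂ · cos Δλ )
  = atan2(-0.58377, 0.24336) = -67.370° → normalised to [0°, 360°): 292.630°.

292.6°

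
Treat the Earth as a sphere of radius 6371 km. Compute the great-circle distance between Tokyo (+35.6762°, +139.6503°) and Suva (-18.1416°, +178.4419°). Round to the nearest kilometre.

Δλ = 178.4419 − 139.6503 = 38.7916°.
Δφ = -18.1416 − 35.6762 = -53.8178°.
a = sin²(Δφ/2) + cos φ₁ · cos φ₂ · sin²(Δλ/2) = 0.289957.
c = 2·atan2(√a, √(1−a)) = 1.13726 rad → d = 6371·c ≈ 7245.45 km.

7245 km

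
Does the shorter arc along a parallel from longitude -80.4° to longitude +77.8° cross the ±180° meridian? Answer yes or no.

No

Signed shortest Δλ = ((77.8 − -80.4 + 180) mod 360) − 180 = 158.2°.
Going east by 158.2° from -80.4° reaches +77.8° without touching 180°.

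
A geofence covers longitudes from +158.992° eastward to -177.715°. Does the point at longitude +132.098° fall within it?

No

Band width going east from +158.992° to -177.715°: ((-177.715 − 158.992) mod 360) = 23.293°.
Offset of +132.098° east of the west edge: ((132.098 − 158.992) mod 360) = 333.106°.
333.106° > 23.293° ⇒ outside.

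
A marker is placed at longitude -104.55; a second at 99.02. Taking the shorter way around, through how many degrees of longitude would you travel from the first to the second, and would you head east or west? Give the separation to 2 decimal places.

Raw difference: 99.02 − -104.55 = 203.57°.
Normalise into (−180°, 180°]: 203.57° − 360° = -156.43°.
Negative ⇒ the second point lies to the west; separation 156.43°.

156.43° west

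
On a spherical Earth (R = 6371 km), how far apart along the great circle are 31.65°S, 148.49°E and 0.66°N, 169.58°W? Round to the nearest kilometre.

Δλ = -169.58 − 148.49 = -318.07°; wrapped into (−180°, 180°]: 41.93°.
Δφ = 0.66 − -31.65 = 32.31°.
a = sin²(Δφ/2) + cos φ₁ · cos φ₂ · sin²(Δλ/2) = 0.186387.
c = 2·atan2(√a, √(1−a)) = 0.89281 rad → d = 6371·c ≈ 5688.10 km.

5688 km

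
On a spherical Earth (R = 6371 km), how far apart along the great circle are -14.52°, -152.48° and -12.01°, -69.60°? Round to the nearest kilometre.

8922 km

Δλ = -69.60 − -152.48 = 82.88°.
Δφ = -12.01 − -14.52 = 2.51°.
a = sin²(Δφ/2) + cos φ₁ · cos φ₂ · sin²(Δλ/2) = 0.415234.
c = 2·atan2(√a, √(1−a)) = 1.40044 rad → d = 6371·c ≈ 8922.21 km.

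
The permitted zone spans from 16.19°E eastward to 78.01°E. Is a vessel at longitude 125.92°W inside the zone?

No

Band width going east from +16.19° to +78.01°: ((78.01 − 16.19) mod 360) = 61.82°.
Offset of -125.92° east of the west edge: ((-125.92 − 16.19) mod 360) = 217.89°.
217.89° > 61.82° ⇒ outside.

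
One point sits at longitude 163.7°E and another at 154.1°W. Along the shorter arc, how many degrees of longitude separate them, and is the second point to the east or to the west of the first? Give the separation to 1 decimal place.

42.2° east

Raw difference: -154.1 − 163.7 = -317.8°.
Normalise into (−180°, 180°]: -317.8° + 360° = 42.2°.
Positive ⇒ the second point lies to the east; separation 42.2°.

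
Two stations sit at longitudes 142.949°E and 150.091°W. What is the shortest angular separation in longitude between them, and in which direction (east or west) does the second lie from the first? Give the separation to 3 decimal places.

66.960° east

Raw difference: -150.091 − 142.949 = -293.04°.
Normalise into (−180°, 180°]: -293.04° + 360° = 66.96°.
Positive ⇒ the second point lies to the east; separation 66.960°.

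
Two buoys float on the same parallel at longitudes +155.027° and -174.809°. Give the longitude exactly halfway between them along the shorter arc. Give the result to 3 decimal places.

+170.109°

Signed shortest Δλ from +155.027° to -174.809° is +30.164°.
Midpoint longitude = +155.027° + (+30.164°)/2 = +155.027° + 15.082° = +170.109°.
(The naïve average (+155.027 + -174.809)/2 = -9.891° is on the wrong side of the globe.)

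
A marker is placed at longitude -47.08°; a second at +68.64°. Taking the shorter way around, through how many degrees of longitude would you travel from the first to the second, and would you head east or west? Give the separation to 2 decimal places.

Raw difference: 68.64 − -47.08 = 115.72°.
Normalise into (−180°, 180°]: 115.72° stays 115.72°.
Positive ⇒ the second point lies to the east; separation 115.72°.

115.72° east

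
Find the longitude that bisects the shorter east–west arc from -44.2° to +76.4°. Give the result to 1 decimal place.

Signed shortest Δλ from -44.2° to +76.4° is +120.6°.
Midpoint longitude = -44.2° + (+120.6°)/2 = -44.2° + 60.3° = +16.1°.

+16.1°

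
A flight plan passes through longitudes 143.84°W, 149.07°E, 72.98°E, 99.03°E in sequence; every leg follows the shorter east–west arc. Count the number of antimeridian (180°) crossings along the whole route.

1

Leg 1: -143.84° → +149.07°, shortest Δλ = -67.09° (west) — crosses 180°.
Leg 2: +149.07° → +72.98°, shortest Δλ = -76.09° (west) — does not cross 180°.
Leg 3: +72.98° → +99.03°, shortest Δλ = 26.05° (east) — does not cross 180°.
Total crossings: 1.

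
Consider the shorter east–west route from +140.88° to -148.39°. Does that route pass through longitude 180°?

Yes

Naïve |-148.39 − 140.88| = 289.27° > 180°, so the shorter arc goes the other way round — across 180°.
Signed shortest Δλ = ((-148.39 − 140.88 + 180) mod 360) − 180 = 70.73°.
Going east by 70.73° from +140.88° passes through 180° before reaching -148.39°.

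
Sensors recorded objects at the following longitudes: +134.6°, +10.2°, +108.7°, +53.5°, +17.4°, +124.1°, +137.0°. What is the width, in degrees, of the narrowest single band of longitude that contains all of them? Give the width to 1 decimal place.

126.8°

Sort the longitudes: +10.2°, +17.4°, +53.5°, +108.7°, +124.1°, +134.6°, +137.0°.
Eastward gaps between consecutive values (wrapping around): 7.2°, 36.1°, 55.2°, 15.4°, 10.5°, 2.4°, 233.2°.
Largest gap = 233.2° ⇒ minimal covering band is its complement: 360° − 233.2° = 126.8°.
Band runs from +10.2° eastward to +137.0°.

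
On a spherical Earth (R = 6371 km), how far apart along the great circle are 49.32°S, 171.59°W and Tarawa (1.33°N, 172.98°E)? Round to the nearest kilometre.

Δλ = 172.98 − -171.59 = 344.57°; wrapped into (−180°, 180°]: -15.43°.
Δφ = 1.33 − -49.32 = 50.65°.
a = sin²(Δφ/2) + cos φ₁ · cos φ₂ · sin²(Δλ/2) = 0.194716.
c = 2·atan2(√a, √(1−a)) = 0.91402 rad → d = 6371·c ≈ 5823.22 km.

5823 km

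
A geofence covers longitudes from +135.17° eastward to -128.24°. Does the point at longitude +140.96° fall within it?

Band width going east from +135.17° to -128.24°: ((-128.24 − 135.17) mod 360) = 96.59°.
Offset of +140.96° east of the west edge: ((140.96 − 135.17) mod 360) = 5.79°.
5.79° ≤ 96.59° ⇒ inside.

Yes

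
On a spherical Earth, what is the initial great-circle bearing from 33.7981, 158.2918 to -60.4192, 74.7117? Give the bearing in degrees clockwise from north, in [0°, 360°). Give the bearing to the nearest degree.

213°

Δλ = 74.7117 − 158.2918 = -83.5801°.
θ = atan2( sin Δλ · cos φ₂ , cos φ₁ · sin φ₂ − sin φ₁ · cos φ₂ · cos Δλ )
  = atan2(-0.49055, -0.75339) = -146.931° → normalised to [0°, 360°): 213.069°.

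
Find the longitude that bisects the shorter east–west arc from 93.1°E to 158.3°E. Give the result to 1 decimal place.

Signed shortest Δλ from +93.1° to +158.3° is +65.2°.
Midpoint longitude = +93.1° + (+65.2°)/2 = +93.1° + 32.6° = +125.7°.

125.7°E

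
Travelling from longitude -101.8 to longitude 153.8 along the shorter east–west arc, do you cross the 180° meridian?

Yes

Naïve |153.8 − -101.8| = 255.6° > 180°, so the shorter arc goes the other way round — across 180°.
Signed shortest Δλ = ((153.8 − -101.8 + 180) mod 360) − 180 = -104.4°.
Going west by 104.4° from -101.8° passes through 180° before reaching +153.8°.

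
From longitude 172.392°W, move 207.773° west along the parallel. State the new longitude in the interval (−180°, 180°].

20.165°W

Start at -172.392°; shift −207.773° → -380.165°.
-380.165° lies outside (−180°, 180°]; add 360° → -20.165°.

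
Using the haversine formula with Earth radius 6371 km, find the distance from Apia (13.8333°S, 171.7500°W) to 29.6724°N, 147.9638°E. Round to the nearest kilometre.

Δλ = 147.9638 − -171.7500 = 319.7138°; wrapped into (−180°, 180°]: -40.2862°.
Δφ = 29.6724 − -13.8333 = 43.5057°.
a = sin²(Δφ/2) + cos φ₁ · cos φ₂ · sin²(Δλ/2) = 0.237396.
c = 2·atan2(√a, √(1−a)) = 1.01784 rad → d = 6371·c ≈ 6484.64 km.

6485 km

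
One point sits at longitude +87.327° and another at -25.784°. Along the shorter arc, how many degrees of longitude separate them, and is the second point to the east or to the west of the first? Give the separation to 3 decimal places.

Raw difference: -25.784 − 87.327 = -113.111°.
Normalise into (−180°, 180°]: -113.111° stays -113.111°.
Negative ⇒ the second point lies to the west; separation 113.111°.

113.111° west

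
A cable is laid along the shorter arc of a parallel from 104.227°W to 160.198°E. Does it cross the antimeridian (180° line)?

Naïve |160.198 − -104.227| = 264.425° > 180°, so the shorter arc goes the other way round — across 180°.
Signed shortest Δλ = ((160.198 − -104.227 + 180) mod 360) − 180 = -95.575°.
Going west by 95.575° from -104.227° passes through 180° before reaching +160.198°.

Yes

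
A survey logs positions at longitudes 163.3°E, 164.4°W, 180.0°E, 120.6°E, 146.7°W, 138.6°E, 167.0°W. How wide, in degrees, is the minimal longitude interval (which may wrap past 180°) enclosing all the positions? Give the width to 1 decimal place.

Sort the longitudes: -167.0°, -164.4°, -146.7°, +120.6°, +138.6°, +163.3°, +180.0°.
Eastward gaps between consecutive values (wrapping around): 2.6°, 17.7°, 267.3°, 18.0°, 24.7°, 16.7°, 13.0°.
Largest gap = 267.3° ⇒ minimal covering band is its complement: 360° − 267.3° = 92.7°.
Band runs from +120.6° eastward to -146.7°, crossing the antimeridian.

92.7°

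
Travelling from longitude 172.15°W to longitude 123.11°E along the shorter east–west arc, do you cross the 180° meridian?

Naïve |123.11 − -172.15| = 295.26° > 180°, so the shorter arc goes the other way round — across 180°.
Signed shortest Δλ = ((123.11 − -172.15 + 180) mod 360) − 180 = -64.74°.
Going west by 64.74° from -172.15° passes through 180° before reaching +123.11°.

Yes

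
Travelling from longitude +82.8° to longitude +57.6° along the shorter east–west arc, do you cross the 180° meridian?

Signed shortest Δλ = ((57.6 − 82.8 + 180) mod 360) − 180 = -25.2°.
Going west by 25.2° from +82.8° reaches +57.6° without touching 180°.

No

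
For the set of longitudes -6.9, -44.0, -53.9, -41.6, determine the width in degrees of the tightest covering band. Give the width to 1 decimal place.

Sort the longitudes: -53.9°, -44.0°, -41.6°, -6.9°.
Eastward gaps between consecutive values (wrapping around): 9.9°, 2.4°, 34.7°, 313.0°.
Largest gap = 313.0° ⇒ minimal covering band is its complement: 360° − 313.0° = 47.0°.
Band runs from -53.9° eastward to -6.9°.

47.0°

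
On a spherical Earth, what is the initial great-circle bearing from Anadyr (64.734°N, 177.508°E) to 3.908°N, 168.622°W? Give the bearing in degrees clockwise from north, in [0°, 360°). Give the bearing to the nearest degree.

Δλ = -168.622 − 177.508 = -346.130°; wrapped into (−180°, 180°]: 13.870°.
θ = atan2( sin Δλ · cos φ₂ , cos φ₁ · sin φ₂ − sin φ₁ · cos φ₂ · cos Δλ )
  = atan2(0.23916, -0.84684) = 164.229° → normalised to [0°, 360°): 164.229°.

164°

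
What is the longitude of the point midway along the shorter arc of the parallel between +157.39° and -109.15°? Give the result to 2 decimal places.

-155.88°

Signed shortest Δλ from +157.39° to -109.15° is +93.46°.
Midpoint longitude = +157.39° + (+93.46°)/2 = +157.39° + 46.73° = +204.12°.
Normalise into (−180°, 180°]: -155.88°.
(The naïve average (+157.39 + -109.15)/2 = 24.12° is on the wrong side of the globe.)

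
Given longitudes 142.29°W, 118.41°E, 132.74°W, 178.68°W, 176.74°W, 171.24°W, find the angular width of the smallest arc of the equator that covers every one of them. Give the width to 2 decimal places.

Sort the longitudes: -178.68°, -176.74°, -171.24°, -142.29°, -132.74°, +118.41°.
Eastward gaps between consecutive values (wrapping around): 1.94°, 5.50°, 28.95°, 9.55°, 251.15°, 62.91°.
Largest gap = 251.15° ⇒ minimal covering band is its complement: 360° − 251.15° = 108.85°.
Band runs from +118.41° eastward to -132.74°, crossing the antimeridian.

108.85°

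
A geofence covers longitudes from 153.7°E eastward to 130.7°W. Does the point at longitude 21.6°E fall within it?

Band width going east from +153.7° to -130.7°: ((-130.7 − 153.7) mod 360) = 75.6°.
Offset of +21.6° east of the west edge: ((21.6 − 153.7) mod 360) = 227.9°.
227.9° > 75.6° ⇒ outside.

No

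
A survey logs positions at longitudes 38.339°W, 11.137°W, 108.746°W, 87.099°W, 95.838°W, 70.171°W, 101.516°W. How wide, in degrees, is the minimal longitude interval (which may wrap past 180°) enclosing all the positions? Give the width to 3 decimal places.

Sort the longitudes: -108.746°, -101.516°, -95.838°, -87.099°, -70.171°, -38.339°, -11.137°.
Eastward gaps between consecutive values (wrapping around): 7.230°, 5.678°, 8.739°, 16.928°, 31.832°, 27.202°, 262.391°.
Largest gap = 262.391° ⇒ minimal covering band is its complement: 360° − 262.391° = 97.609°.
Band runs from -108.746° eastward to -11.137°.

97.609°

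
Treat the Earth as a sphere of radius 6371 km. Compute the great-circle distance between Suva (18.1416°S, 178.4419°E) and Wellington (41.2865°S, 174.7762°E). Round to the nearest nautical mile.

Δλ = 174.7762 − 178.4419 = -3.6657°.
Δφ = -41.2865 − -18.1416 = -23.1449°.
a = sin²(Δφ/2) + cos φ₁ · cos φ₂ · sin²(Δλ/2) = 0.040974.
c = 2·atan2(√a, √(1−a)) = 0.40766 rad → d = 6371·c ≈ 2597.17 km ≈ 1402.36 nmi.

1402 nmi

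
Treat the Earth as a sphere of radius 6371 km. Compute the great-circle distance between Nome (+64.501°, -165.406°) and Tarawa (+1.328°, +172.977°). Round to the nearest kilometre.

Δλ = 172.977 − -165.406 = 338.383°; wrapped into (−180°, 180°]: -21.617°.
Δφ = 1.328 − 64.501 = -63.173°.
a = sin²(Δφ/2) + cos φ₁ · cos φ₂ · sin²(Δλ/2) = 0.289486.
c = 2·atan2(√a, √(1−a)) = 1.13622 rad → d = 6371·c ≈ 7238.84 km.

7239 km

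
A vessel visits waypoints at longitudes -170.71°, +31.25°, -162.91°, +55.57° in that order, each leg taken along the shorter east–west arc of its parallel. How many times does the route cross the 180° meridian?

Leg 1: -170.71° → +31.25°, shortest Δλ = -158.04° (west) — crosses 180°.
Leg 2: +31.25° → -162.91°, shortest Δλ = 165.84° (east) — crosses 180°.
Leg 3: -162.91° → +55.57°, shortest Δλ = -141.52° (west) — crosses 180°.
Total crossings: 3.

3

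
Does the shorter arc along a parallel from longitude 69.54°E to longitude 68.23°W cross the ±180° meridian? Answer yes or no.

No

Signed shortest Δλ = ((-68.23 − 69.54 + 180) mod 360) − 180 = -137.77°.
Going west by 137.77° from +69.54° reaches -68.23° without touching 180°.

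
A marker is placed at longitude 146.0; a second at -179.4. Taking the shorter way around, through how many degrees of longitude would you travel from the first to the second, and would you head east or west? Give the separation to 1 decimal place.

34.6° east

Raw difference: -179.4 − 146.0 = -325.4°.
Normalise into (−180°, 180°]: -325.4° + 360° = 34.6°.
Positive ⇒ the second point lies to the east; separation 34.6°.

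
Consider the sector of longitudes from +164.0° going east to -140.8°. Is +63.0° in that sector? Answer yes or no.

No

Band width going east from +164.0° to -140.8°: ((-140.8 − 164.0) mod 360) = 55.2°.
Offset of +63.0° east of the west edge: ((63.0 − 164.0) mod 360) = 259.0°.
259.0° > 55.2° ⇒ outside.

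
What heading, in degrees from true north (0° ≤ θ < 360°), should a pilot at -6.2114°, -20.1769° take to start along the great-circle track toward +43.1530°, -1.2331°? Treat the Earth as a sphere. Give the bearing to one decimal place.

Δλ = -1.2331 − -20.1769 = 18.9438°.
θ = atan2( sin Δλ · cos φ₂ , cos φ₁ · sin φ₂ − sin φ₁ · cos φ₂ · cos Δλ )
  = atan2(0.23684, 0.75459) = 17.425° → normalised to [0°, 360°): 17.425°.

17.4°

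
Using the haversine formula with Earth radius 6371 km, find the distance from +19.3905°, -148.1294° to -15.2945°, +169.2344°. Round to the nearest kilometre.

6052 km

Δλ = 169.2344 − -148.1294 = 317.3638°; wrapped into (−180°, 180°]: -42.6362°.
Δφ = -15.2945 − 19.3905 = -34.6850°.
a = sin²(Δφ/2) + cos φ₁ · cos φ₂ · sin²(Δλ/2) = 0.209107.
c = 2·atan2(√a, √(1−a)) = 0.94987 rad → d = 6371·c ≈ 6051.64 km.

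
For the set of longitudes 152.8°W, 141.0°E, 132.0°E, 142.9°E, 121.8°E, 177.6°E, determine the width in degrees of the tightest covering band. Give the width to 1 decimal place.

Sort the longitudes: -152.8°, +121.8°, +132.0°, +141.0°, +142.9°, +177.6°.
Eastward gaps between consecutive values (wrapping around): 274.6°, 10.2°, 9.0°, 1.9°, 34.7°, 29.6°.
Largest gap = 274.6° ⇒ minimal covering band is its complement: 360° − 274.6° = 85.4°.
Band runs from +121.8° eastward to -152.8°, crossing the antimeridian.

85.4°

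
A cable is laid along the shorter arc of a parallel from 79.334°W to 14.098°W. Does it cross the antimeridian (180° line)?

No

Signed shortest Δλ = ((-14.098 − -79.334 + 180) mod 360) − 180 = 65.236°.
Going east by 65.236° from -79.334° reaches -14.098° without touching 180°.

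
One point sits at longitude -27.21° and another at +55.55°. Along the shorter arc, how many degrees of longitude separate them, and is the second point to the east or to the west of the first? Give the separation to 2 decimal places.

82.76° east

Raw difference: 55.55 − -27.21 = 82.76°.
Normalise into (−180°, 180°]: 82.76° stays 82.76°.
Positive ⇒ the second point lies to the east; separation 82.76°.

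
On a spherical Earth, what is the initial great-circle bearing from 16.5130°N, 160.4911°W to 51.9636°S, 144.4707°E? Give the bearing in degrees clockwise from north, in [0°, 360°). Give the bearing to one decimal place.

Δλ = 144.4707 − -160.4911 = 304.9618°; wrapped into (−180°, 180°]: -55.0382°.
θ = atan2( sin Δλ · cos φ₂ , cos φ₁ · sin φ₂ − sin φ₁ · cos φ₂ · cos Δλ )
  = atan2(-0.50497, -0.85549) = -149.448° → normalised to [0°, 360°): 210.552°.

210.6°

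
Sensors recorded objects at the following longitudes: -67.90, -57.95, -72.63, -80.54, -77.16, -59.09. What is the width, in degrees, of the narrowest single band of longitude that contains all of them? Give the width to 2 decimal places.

Sort the longitudes: -80.54°, -77.16°, -72.63°, -67.90°, -59.09°, -57.95°.
Eastward gaps between consecutive values (wrapping around): 3.38°, 4.53°, 4.73°, 8.81°, 1.14°, 337.41°.
Largest gap = 337.41° ⇒ minimal covering band is its complement: 360° − 337.41° = 22.59°.
Band runs from -80.54° eastward to -57.95°.

22.59°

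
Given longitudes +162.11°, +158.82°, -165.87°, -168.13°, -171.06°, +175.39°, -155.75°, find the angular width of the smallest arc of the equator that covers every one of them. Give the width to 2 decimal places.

45.43°

Sort the longitudes: -171.06°, -168.13°, -165.87°, -155.75°, +158.82°, +162.11°, +175.39°.
Eastward gaps between consecutive values (wrapping around): 2.93°, 2.26°, 10.12°, 314.57°, 3.29°, 13.28°, 13.55°.
Largest gap = 314.57° ⇒ minimal covering band is its complement: 360° − 314.57° = 45.43°.
Band runs from +158.82° eastward to -155.75°, crossing the antimeridian.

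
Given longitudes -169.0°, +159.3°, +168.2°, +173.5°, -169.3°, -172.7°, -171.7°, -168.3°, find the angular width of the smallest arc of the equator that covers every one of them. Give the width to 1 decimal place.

Sort the longitudes: -172.7°, -171.7°, -169.3°, -169.0°, -168.3°, +159.3°, +168.2°, +173.5°.
Eastward gaps between consecutive values (wrapping around): 1.0°, 2.4°, 0.3°, 0.7°, 327.6°, 8.9°, 5.3°, 13.8°.
Largest gap = 327.6° ⇒ minimal covering band is its complement: 360° − 327.6° = 32.4°.
Band runs from +159.3° eastward to -168.3°, crossing the antimeridian.

32.4°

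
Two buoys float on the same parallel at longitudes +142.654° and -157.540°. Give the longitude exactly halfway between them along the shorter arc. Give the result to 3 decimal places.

+172.557°

Signed shortest Δλ from +142.654° to -157.540° is +59.806°.
Midpoint longitude = +142.654° + (+59.806°)/2 = +142.654° + 29.903° = +172.557°.
(The naïve average (+142.654 + -157.540)/2 = -7.443° is on the wrong side of the globe.)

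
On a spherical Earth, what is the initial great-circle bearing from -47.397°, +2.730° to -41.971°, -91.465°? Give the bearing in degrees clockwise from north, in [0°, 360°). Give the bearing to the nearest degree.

Δλ = -91.465 − 2.730 = -94.195°.
θ = atan2( sin Δλ · cos φ₂ , cos φ₁ · sin φ₂ − sin φ₁ · cos φ₂ · cos Δλ )
  = atan2(-0.74149, -0.49272) = -123.604° → normalised to [0°, 360°): 236.396°.

236°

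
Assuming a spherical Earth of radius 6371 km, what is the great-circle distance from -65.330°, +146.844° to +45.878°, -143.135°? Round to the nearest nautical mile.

7420 nmi

Δλ = -143.135 − 146.844 = -289.979°; wrapped into (−180°, 180°]: 70.021°.
Δφ = 45.878 − -65.330 = 111.208°.
a = sin²(Δφ/2) + cos φ₁ · cos φ₂ · sin²(Δλ/2) = 0.776526.
c = 2·atan2(√a, √(1−a)) = 2.15682 rad → d = 6371·c ≈ 13741.10 km ≈ 7419.60 nmi.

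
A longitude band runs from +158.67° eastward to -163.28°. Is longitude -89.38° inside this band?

No

Band width going east from +158.67° to -163.28°: ((-163.28 − 158.67) mod 360) = 38.05°.
Offset of -89.38° east of the west edge: ((-89.38 − 158.67) mod 360) = 111.95°.
111.95° > 38.05° ⇒ outside.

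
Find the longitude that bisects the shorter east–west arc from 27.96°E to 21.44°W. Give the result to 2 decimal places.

3.26°E

Signed shortest Δλ from +27.96° to -21.44° is -49.40°.
Midpoint longitude = +27.96° + (-49.40°)/2 = +27.96° − 24.70° = +3.26°.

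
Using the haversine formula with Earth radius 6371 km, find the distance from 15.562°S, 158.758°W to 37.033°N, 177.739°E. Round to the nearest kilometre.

6346 km

Δλ = 177.739 − -158.758 = 336.497°; wrapped into (−180°, 180°]: -23.503°.
Δφ = 37.033 − -15.562 = 52.595°.
a = sin²(Δφ/2) + cos φ₁ · cos φ₂ · sin²(Δλ/2) = 0.228177.
c = 2·atan2(√a, √(1−a)) = 0.99602 rad → d = 6371·c ≈ 6345.65 km.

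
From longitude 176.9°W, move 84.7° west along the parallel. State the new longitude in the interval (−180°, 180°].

98.4°E

Start at -176.9°; shift −84.7° → -261.6°.
-261.6° lies outside (−180°, 180°]; add 360° → +98.4°.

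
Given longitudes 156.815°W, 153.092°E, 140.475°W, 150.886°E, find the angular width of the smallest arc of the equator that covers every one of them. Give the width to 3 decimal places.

Sort the longitudes: -156.815°, -140.475°, +150.886°, +153.092°.
Eastward gaps between consecutive values (wrapping around): 16.340°, 291.361°, 2.206°, 50.093°.
Largest gap = 291.361° ⇒ minimal covering band is its complement: 360° − 291.361° = 68.639°.
Band runs from +150.886° eastward to -140.475°, crossing the antimeridian.

68.639°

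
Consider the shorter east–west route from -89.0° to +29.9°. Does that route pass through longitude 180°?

No

Signed shortest Δλ = ((29.9 − -89.0 + 180) mod 360) − 180 = 118.9°.
Going east by 118.9° from -89.0° reaches +29.9° without touching 180°.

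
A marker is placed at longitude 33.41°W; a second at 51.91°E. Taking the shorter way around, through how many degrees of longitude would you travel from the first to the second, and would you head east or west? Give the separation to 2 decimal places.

Raw difference: 51.91 − -33.41 = 85.32°.
Normalise into (−180°, 180°]: 85.32° stays 85.32°.
Positive ⇒ the second point lies to the east; separation 85.32°.

85.32° east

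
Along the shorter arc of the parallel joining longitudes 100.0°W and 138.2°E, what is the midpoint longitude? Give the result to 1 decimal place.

160.9°W

Signed shortest Δλ from -100.0° to +138.2° is -121.8°.
Midpoint longitude = -100.0° + (-121.8°)/2 = -100.0° − 60.9° = -160.9°.
(The naïve average (-100.0 + +138.2)/2 = 19.1° is on the wrong side of the globe.)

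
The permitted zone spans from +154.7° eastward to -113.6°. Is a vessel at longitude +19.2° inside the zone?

Band width going east from +154.7° to -113.6°: ((-113.6 − 154.7) mod 360) = 91.7°.
Offset of +19.2° east of the west edge: ((19.2 − 154.7) mod 360) = 224.5°.
224.5° > 91.7° ⇒ outside.

No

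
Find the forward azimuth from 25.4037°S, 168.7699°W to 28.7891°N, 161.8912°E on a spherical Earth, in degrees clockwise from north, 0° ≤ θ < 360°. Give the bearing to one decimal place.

330.6°

Δλ = 161.8912 − -168.7699 = 330.6611°; wrapped into (−180°, 180°]: -29.3389°.
θ = atan2( sin Δλ · cos φ₂ , cos φ₁ · sin φ₂ − sin φ₁ · cos φ₂ · cos Δλ )
  = atan2(-0.42941, 0.76277) = -29.378° → normalised to [0°, 360°): 330.622°.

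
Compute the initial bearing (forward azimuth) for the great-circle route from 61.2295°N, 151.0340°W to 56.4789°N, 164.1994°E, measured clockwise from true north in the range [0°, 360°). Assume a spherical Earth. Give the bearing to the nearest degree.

Δλ = 164.1994 − -151.0340 = 315.2334°; wrapped into (−180°, 180°]: -44.7666°.
θ = atan2( sin Δλ · cos φ₂ , cos φ₁ · sin φ₂ − sin φ₁ · cos φ₂ · cos Δλ )
  = atan2(-0.38890, 0.05757) = -81.579° → normalised to [0°, 360°): 278.421°.

278°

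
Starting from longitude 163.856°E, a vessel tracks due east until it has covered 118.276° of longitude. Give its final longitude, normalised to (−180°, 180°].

Start at +163.856°; shift +118.276° → +282.132°.
+282.132° lies outside (−180°, 180°]; subtract 360° → -77.868°.

77.868°W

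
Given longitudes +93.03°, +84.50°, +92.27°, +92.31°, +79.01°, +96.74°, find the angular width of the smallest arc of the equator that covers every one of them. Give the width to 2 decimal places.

17.73°

Sort the longitudes: +79.01°, +84.50°, +92.27°, +92.31°, +93.03°, +96.74°.
Eastward gaps between consecutive values (wrapping around): 5.49°, 7.77°, 0.04°, 0.72°, 3.71°, 342.27°.
Largest gap = 342.27° ⇒ minimal covering band is its complement: 360° − 342.27° = 17.73°.
Band runs from +79.01° eastward to +96.74°.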